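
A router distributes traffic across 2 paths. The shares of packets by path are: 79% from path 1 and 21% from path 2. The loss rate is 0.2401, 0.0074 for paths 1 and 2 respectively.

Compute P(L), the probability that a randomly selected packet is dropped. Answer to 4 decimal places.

0.1912

P(L) = P(L|1)·P(1) + P(L|2)·P(2)
      = 0.2401·0.79 + 0.0074·0.21
      = 0.189679 + 0.001554 = 0.191233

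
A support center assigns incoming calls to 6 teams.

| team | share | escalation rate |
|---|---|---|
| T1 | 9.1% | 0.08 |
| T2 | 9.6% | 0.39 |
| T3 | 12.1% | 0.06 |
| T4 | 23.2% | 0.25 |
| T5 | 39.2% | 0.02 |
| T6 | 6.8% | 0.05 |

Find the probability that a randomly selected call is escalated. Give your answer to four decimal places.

By the law of total probability,
P(E) = P(E|T1)·P(T1) + P(E|T2)·P(T2) + P(E|T3)·P(T3) + P(E|T4)·P(T4) + P(E|T5)·P(T5) + P(E|T6)·P(T6)
      = 0.08·0.091 + 0.39·0.096 + 0.06·0.121 + 0.25·0.232 + 0.02·0.392 + 0.05·0.068
      = 0.00728 + 0.03744 + 0.00726 + 0.058 + 0.00784 + 0.0034 = 0.12122

P(E) ≈ 0.1212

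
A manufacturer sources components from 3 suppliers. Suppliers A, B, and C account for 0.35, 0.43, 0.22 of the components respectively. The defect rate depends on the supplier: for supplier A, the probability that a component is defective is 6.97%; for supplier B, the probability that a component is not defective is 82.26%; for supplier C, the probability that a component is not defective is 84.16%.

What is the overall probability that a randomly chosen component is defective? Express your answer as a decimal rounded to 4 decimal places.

P(D|B) = 1 − 0.8226 = 0.1774.
P(D|C) = 1 − 0.8416 = 0.1584.
Using total probability over the partition,
P(D) = P(D|A)·P(A) + P(D|B)·P(B) + P(D|C)·P(C)
      = 0.0697·0.35 + 0.1774·0.43 + 0.1584·0.22
      = 0.024395 + 0.076282 + 0.034848 = 0.135525

0.1355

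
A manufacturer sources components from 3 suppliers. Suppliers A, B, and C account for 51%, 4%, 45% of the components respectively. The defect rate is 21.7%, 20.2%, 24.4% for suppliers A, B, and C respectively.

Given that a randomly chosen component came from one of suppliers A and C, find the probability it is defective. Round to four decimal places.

Let S = {A, C}.
P(S) = 0.51 + 0.45 = 0.96.
P(D ∩ S) = 0.217·0.51 + 0.244·0.45 = 0.11067 + 0.1098 = 0.22047.
P(D | S) = 0.22047 / 0.96 = 0.229656…

0.2297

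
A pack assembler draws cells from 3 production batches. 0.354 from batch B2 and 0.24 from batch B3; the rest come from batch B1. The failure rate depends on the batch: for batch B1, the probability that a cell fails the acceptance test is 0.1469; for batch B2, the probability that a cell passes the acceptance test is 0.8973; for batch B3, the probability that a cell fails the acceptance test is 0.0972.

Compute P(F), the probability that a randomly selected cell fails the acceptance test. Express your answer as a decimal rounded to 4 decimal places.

P(F) ≈ 0.1193

P(B1) = 1 − (0.354 + 0.24) = 0.406.
P(F|B2) = 1 − 0.8973 = 0.1027.
P(F) = P(F|B1)·P(B1) + P(F|B2)·P(B2) + P(F|B3)·P(B3)
      = 0.1469·0.406 + 0.1027·0.354 + 0.0972·0.24
      = 0.0596414 + 0.0363558 + 0.023328 = 0.1193252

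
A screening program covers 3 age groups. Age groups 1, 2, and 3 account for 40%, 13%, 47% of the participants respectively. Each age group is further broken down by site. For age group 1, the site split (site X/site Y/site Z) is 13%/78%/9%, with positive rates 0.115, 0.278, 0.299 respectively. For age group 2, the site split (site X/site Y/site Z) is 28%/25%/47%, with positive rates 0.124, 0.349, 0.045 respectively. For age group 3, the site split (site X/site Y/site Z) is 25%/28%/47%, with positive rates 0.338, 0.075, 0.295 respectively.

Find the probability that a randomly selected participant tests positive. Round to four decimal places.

0.2368

P(T|1) = 0.13·0.115 + 0.78·0.278 + 0.09·0.299 = 0.01495 + 0.21684 + 0.02691 = 0.2587
P(T|2) = 0.28·0.124 + 0.25·0.349 + 0.47·0.045 = 0.03472 + 0.08725 + 0.02115 = 0.14312
P(T|3) = 0.25·0.338 + 0.28·0.075 + 0.47·0.295 = 0.0845 + 0.021 + 0.13865 = 0.24415
Then overall,
P(T) = 0.4·0.2587 + 0.13·0.14312 + 0.47·0.24415
      = 0.10348 + 0.0186056 + 0.1147505 = 0.2368361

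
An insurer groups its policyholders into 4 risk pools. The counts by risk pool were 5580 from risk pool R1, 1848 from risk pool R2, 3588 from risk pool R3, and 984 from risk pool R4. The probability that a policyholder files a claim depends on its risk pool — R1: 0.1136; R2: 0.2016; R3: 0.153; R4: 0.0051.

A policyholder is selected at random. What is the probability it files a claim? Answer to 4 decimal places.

0.1300

Total: 5580 + 1848 + 3588 + 984 = 12000.
P(R1) = 5580/12000 = 0.465. P(R2) = 1848/12000 = 0.154. P(R3) = 3588/12000 = 0.299. P(R4) = 984/12000 = 0.082.
P(C) = P(C|R1)·P(R1) + P(C|R2)·P(R2) + P(C|R3)·P(R3) + P(C|R4)·P(R4)
      = 0.1136·0.465 + 0.2016·0.154 + 0.153·0.299 + 0.0051·0.082
      = 0.052824 + 0.0310464 + 0.045747 + 0.0004182 = 0.1300356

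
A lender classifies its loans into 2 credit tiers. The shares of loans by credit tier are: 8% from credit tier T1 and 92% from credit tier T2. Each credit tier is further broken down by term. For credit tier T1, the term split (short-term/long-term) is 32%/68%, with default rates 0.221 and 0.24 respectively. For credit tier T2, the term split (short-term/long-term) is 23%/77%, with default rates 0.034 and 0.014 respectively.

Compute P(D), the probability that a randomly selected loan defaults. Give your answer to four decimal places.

P(D|T1) = 0.32·0.221 + 0.68·0.24 = 0.07072 + 0.1632 = 0.23392
P(D|T2) = 0.23·0.034 + 0.77·0.014 = 0.00782 + 0.01078 = 0.0186
By total probability over the outer partition,
P(D) = 0.08·0.23392 + 0.92·0.0186
      = 0.0187136 + 0.017112 = 0.0358256

P(D) ≈ 0.0358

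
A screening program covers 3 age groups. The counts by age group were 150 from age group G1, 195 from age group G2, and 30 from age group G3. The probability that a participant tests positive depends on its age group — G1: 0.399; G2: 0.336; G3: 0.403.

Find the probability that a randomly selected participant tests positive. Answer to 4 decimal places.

Total: 150 + 195 + 30 = 375.
P(G1) = 150/375 = 0.4. P(G2) = 195/375 = 0.52. P(G3) = 30/375 = 0.08.
Using total probability over the partition,
P(T) = P(T|G1)·P(G1) + P(T|G2)·P(G2) + P(T|G3)·P(G3)
      = 0.399·0.4 + 0.336·0.52 + 0.403·0.08
      = 0.1596 + 0.17472 + 0.03224 = 0.36656

P(T) ≈ 0.3666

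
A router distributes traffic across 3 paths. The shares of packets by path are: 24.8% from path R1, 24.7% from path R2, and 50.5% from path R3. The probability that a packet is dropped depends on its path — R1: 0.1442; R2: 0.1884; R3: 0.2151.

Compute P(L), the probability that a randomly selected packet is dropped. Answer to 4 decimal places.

0.1909

By the law of total probability,
P(L) = P(L|R1)·P(R1) + P(L|R2)·P(R2) + P(L|R3)·P(R3)
      = 0.1442·0.248 + 0.1884·0.247 + 0.2151·0.505
      = 0.0357616 + 0.0465348 + 0.1086255 = 0.1909219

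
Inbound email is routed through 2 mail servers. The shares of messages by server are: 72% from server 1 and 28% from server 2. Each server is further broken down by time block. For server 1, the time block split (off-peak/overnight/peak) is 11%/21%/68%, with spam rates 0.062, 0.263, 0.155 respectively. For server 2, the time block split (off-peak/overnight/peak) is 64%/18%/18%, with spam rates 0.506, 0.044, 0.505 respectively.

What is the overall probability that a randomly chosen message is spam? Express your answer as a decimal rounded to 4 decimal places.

P(S|1) = 0.11·0.062 + 0.21·0.263 + 0.68·0.155 = 0.00682 + 0.05523 + 0.1054 = 0.16745
P(S|2) = 0.64·0.506 + 0.18·0.044 + 0.18·0.505 = 0.32384 + 0.00792 + 0.0909 = 0.42266
Then overall,
P(S) = 0.72·0.16745 + 0.28·0.42266
      = 0.120564 + 0.1183448 = 0.2389088

0.2389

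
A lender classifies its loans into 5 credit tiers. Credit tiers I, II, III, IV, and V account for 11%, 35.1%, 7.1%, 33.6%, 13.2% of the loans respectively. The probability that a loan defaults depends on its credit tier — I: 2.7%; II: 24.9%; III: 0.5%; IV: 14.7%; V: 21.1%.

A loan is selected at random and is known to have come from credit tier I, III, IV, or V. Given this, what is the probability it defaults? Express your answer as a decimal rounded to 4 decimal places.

P(D|S) ≈ 0.1241

Let S = {I, III, IV, V}.
P(S) = 0.11 + 0.071 + 0.336 + 0.132 = 0.649.
P(D ∩ S) = 0.027·0.11 + 0.005·0.071 + 0.147·0.336 + 0.211·0.132 = 0.00297 + 0.000355 + 0.049392 + 0.027852 = 0.080569.
P(D | S) = 0.080569 / 0.649 = 0.124143…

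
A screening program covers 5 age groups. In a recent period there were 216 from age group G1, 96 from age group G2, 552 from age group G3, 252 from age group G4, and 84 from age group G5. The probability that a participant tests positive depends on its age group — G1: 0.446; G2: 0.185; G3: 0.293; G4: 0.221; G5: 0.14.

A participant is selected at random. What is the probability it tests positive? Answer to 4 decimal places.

Total: 216 + 96 + 552 + 252 + 84 = 1200.
P(G1) = 216/1200 = 0.18. P(G2) = 96/1200 = 0.08. P(G3) = 552/1200 = 0.46. P(G4) = 252/1200 = 0.21. P(G5) = 84/1200 = 0.07.
P(T) = P(T|G1)·P(G1) + P(T|G2)·P(G2) + P(T|G3)·P(G3) + P(T|G4)·P(G4) + P(T|G5)·P(G5)
      = 0.446·0.18 + 0.185·0.08 + 0.293·0.46 + 0.221·0.21 + 0.14·0.07
      = 0.08028 + 0.0148 + 0.13478 + 0.04641 + 0.0098 = 0.28607

P(T) ≈ 0.2861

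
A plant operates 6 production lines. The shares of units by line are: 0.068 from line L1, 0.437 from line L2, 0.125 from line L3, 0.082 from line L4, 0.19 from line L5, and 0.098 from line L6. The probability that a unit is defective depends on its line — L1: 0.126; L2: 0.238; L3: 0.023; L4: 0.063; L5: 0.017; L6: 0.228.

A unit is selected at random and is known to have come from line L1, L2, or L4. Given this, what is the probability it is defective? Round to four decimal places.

Let S = {L1, L2, L4}.
P(S) = 0.068 + 0.437 + 0.082 = 0.587.
P(D ∩ S) = 0.126·0.068 + 0.238·0.437 + 0.063·0.082 = 0.008568 + 0.104006 + 0.005166 = 0.11774.
P(D | S) = 0.11774 / 0.587 = 0.200579…

0.2006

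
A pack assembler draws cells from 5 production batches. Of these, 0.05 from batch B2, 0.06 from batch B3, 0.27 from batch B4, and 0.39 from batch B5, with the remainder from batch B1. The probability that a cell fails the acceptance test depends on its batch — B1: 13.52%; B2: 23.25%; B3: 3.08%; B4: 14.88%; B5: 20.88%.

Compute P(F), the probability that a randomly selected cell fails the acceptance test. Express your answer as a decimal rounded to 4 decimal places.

P(B1) = 1 − (0.05 + 0.06 + 0.27 + 0.39) = 0.23.
P(F) = P(F|B1)·P(B1) + P(F|B2)·P(B2) + P(F|B3)·P(B3) + P(F|B4)·P(B4) + P(F|B5)·P(B5)
      = 0.1352·0.23 + 0.2325·0.05 + 0.0308·0.06 + 0.1488·0.27 + 0.2088·0.39
      = 0.031096 + 0.011625 + 0.001848 + 0.040176 + 0.081432 = 0.166177

0.1662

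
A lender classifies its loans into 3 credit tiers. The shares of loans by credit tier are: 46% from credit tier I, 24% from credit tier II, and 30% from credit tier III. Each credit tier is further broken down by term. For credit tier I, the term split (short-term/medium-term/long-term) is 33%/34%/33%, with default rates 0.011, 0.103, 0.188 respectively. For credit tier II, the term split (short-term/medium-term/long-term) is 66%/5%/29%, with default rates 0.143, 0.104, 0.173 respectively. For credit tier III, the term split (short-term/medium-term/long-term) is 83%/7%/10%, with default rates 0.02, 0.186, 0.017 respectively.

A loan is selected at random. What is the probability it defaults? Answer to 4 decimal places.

0.0917

P(D|I) = 0.33·0.011 + 0.34·0.103 + 0.33·0.188 = 0.00363 + 0.03502 + 0.06204 = 0.10069
P(D|II) = 0.66·0.143 + 0.05·0.104 + 0.29·0.173 = 0.09438 + 0.0052 + 0.05017 = 0.14975
P(D|III) = 0.83·0.02 + 0.07·0.186 + 0.1·0.017 = 0.0166 + 0.01302 + 0.0017 = 0.03132
Then overall,
P(D) = 0.46·0.10069 + 0.24·0.14975 + 0.3·0.03132
      = 0.0463174 + 0.03594 + 0.009396 = 0.0916534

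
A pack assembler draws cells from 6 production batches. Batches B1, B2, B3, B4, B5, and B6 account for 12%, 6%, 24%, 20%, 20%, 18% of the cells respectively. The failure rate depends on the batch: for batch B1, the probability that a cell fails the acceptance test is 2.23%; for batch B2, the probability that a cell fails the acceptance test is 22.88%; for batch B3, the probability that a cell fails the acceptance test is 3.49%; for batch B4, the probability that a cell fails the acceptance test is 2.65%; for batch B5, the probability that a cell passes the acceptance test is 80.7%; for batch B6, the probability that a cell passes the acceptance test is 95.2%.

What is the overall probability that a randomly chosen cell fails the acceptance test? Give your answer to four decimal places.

P(F) ≈ 0.0773

P(F|B5) = 1 − 0.807 = 0.193.
P(F|B6) = 1 − 0.952 = 0.048.
By the law of total probability,
P(F) = P(F|B1)·P(B1) + P(F|B2)·P(B2) + P(F|B3)·P(B3) + P(F|B4)·P(B4) + P(F|B5)·P(B5) + P(F|B6)·P(B6)
      = 0.0223·0.12 + 0.2288·0.06 + 0.0349·0.24 + 0.0265·0.2 + 0.193·0.2 + 0.048·0.18
      = 0.002676 + 0.013728 + 0.008376 + 0.0053 + 0.0386 + 0.00864 = 0.07732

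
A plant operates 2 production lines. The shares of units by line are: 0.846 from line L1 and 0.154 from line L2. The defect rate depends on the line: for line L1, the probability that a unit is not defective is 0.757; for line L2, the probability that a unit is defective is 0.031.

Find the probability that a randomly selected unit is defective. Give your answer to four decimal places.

P(D|L1) = 1 − 0.757 = 0.243.
Summing over the partition,
P(D) = P(D|L1)·P(L1) + P(D|L2)·P(L2)
      = 0.243·0.846 + 0.031·0.154
      = 0.205578 + 0.004774 = 0.210352

P(D) ≈ 0.2104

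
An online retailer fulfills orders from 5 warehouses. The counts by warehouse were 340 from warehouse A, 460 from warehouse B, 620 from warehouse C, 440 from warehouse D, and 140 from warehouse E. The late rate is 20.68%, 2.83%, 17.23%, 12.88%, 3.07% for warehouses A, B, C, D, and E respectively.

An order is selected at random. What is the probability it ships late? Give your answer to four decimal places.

P(L) ≈ 0.1256

Total: 340 + 460 + 620 + 440 + 140 = 2000.
P(A) = 340/2000 = 0.17. P(B) = 460/2000 = 0.23. P(C) = 620/2000 = 0.31. P(D) = 440/2000 = 0.22. P(E) = 140/2000 = 0.07.
P(L) = P(L|A)·P(A) + P(L|B)·P(B) + P(L|C)·P(C) + P(L|D)·P(D) + P(L|E)·P(E)
      = 0.2068·0.17 + 0.0283·0.23 + 0.1723·0.31 + 0.1288·0.22 + 0.0307·0.07
      = 0.035156 + 0.006509 + 0.053413 + 0.028336 + 0.002149 = 0.125563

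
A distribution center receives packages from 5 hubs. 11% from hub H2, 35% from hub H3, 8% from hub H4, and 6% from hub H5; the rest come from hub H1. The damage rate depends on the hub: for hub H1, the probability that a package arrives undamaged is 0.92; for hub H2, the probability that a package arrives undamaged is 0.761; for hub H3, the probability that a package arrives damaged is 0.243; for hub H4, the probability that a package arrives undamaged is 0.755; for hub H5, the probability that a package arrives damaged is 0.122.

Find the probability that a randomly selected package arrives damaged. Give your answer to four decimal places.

0.1703

P(H1) = 1 − (0.11 + 0.35 + 0.08 + 0.06) = 0.4.
P(D|H1) = 1 − 0.92 = 0.08.
P(D|H2) = 1 − 0.761 = 0.239.
P(D|H4) = 1 − 0.755 = 0.245.
P(D) = P(D|H1)·P(H1) + P(D|H2)·P(H2) + P(D|H3)·P(H3) + P(D|H4)·P(H4) + P(D|H5)·P(H5)
      = 0.08·0.4 + 0.239·0.11 + 0.243·0.35 + 0.245·0.08 + 0.122·0.06
      = 0.032 + 0.02629 + 0.08505 + 0.0196 + 0.00732 = 0.17026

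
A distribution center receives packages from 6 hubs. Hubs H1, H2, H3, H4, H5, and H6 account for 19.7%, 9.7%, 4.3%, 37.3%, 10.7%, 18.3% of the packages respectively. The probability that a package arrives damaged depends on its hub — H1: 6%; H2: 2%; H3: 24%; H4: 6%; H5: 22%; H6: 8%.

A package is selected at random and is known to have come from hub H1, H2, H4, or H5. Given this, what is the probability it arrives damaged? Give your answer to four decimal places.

0.0771

Let S = {H1, H2, H4, H5}.
P(S) = 0.197 + 0.097 + 0.373 + 0.107 = 0.774.
P(D ∩ S) = 0.06·0.197 + 0.02·0.097 + 0.06·0.373 + 0.22·0.107 = 0.01182 + 0.00194 + 0.02238 + 0.02354 = 0.05968.
P(D | S) = 0.05968 / 0.774 = 0.077106…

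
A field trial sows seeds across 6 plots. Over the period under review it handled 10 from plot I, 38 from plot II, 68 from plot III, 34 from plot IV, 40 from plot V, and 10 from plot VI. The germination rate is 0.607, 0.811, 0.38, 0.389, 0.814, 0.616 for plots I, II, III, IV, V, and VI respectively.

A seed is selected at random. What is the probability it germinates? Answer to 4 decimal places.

P(G) ≈ 0.5734

Total: 10 + 38 + 68 + 34 + 40 + 10 = 200.
P(I) = 10/200 = 0.05. P(II) = 38/200 = 0.19. P(III) = 68/200 = 0.34. P(IV) = 34/200 = 0.17. P(V) = 40/200 = 0.2. P(VI) = 10/200 = 0.05.
Using total probability over the partition,
P(G) = P(G|I)·P(I) + P(G|II)·P(II) + P(G|III)·P(III) + P(G|IV)·P(IV) + P(G|V)·P(V) + P(G|VI)·P(VI)
      = 0.607·0.05 + 0.811·0.19 + 0.38·0.34 + 0.389·0.17 + 0.814·0.2 + 0.616·0.05
      = 0.03035 + 0.15409 + 0.1292 + 0.06613 + 0.1628 + 0.0308 = 0.57337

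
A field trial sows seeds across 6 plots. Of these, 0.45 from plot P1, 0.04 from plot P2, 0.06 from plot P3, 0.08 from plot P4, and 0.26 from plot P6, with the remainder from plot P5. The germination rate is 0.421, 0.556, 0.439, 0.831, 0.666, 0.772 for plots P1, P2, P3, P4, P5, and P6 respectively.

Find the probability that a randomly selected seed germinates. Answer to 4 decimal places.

P(P5) = 1 − (0.45 + 0.04 + 0.06 + 0.08 + 0.26) = 0.11.
Summing over the partition,
P(G) = P(G|P1)·P(P1) + P(G|P2)·P(P2) + P(G|P3)·P(P3) + P(G|P4)·P(P4) + P(G|P5)·P(P5) + P(G|P6)·P(P6)
      = 0.421·0.45 + 0.556·0.04 + 0.439·0.06 + 0.831·0.08 + 0.666·0.11 + 0.772·0.26
      = 0.18945 + 0.02224 + 0.02634 + 0.06648 + 0.07326 + 0.20072 = 0.57849

P(G) ≈ 0.5785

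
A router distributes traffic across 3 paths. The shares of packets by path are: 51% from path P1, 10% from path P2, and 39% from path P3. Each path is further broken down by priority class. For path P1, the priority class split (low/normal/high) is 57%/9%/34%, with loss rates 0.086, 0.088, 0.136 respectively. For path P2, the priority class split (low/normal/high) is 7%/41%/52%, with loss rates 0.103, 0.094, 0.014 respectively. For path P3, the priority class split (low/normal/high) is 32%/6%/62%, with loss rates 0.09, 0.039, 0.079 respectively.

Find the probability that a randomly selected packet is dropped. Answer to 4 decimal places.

P(L|P1) = 0.57·0.086 + 0.09·0.088 + 0.34·0.136 = 0.04902 + 0.00792 + 0.04624 = 0.10318
P(L|P2) = 0.07·0.103 + 0.41·0.094 + 0.52·0.014 = 0.00721 + 0.03854 + 0.00728 = 0.05303
P(L|P3) = 0.32·0.09 + 0.06·0.039 + 0.62·0.079 = 0.0288 + 0.00234 + 0.04898 = 0.08012
Then overall,
P(L) = 0.51·0.10318 + 0.1·0.05303 + 0.39·0.08012
      = 0.0526218 + 0.005303 + 0.0312468 = 0.0891716

P(L) ≈ 0.0892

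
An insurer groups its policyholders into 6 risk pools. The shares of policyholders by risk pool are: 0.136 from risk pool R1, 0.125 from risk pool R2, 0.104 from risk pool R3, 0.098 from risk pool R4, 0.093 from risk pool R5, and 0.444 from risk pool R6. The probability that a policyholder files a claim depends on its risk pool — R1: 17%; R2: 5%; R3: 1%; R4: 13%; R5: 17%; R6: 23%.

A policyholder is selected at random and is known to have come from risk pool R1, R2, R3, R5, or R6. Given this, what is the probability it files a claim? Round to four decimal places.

P(C|S) ≈ 0.1645

Let S = {R1, R2, R3, R5, R6}.
P(S) = 0.136 + 0.125 + 0.104 + 0.093 + 0.444 = 0.902.
P(C ∩ S) = 0.17·0.136 + 0.05·0.125 + 0.01·0.104 + 0.17·0.093 + 0.23·0.444 = 0.02312 + 0.00625 + 0.00104 + 0.01581 + 0.10212 = 0.14834.
P(C | S) = 0.14834 / 0.902 = 0.164457…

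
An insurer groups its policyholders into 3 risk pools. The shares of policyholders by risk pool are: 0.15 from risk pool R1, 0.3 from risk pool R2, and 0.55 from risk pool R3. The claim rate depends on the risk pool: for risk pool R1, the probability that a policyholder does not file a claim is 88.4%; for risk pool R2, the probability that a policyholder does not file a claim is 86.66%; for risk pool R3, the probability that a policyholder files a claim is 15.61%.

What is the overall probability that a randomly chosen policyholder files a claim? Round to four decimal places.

P(C) ≈ 0.1433

P(C|R1) = 1 − 0.884 = 0.116.
P(C|R2) = 1 − 0.8666 = 0.1334.
Summing over the partition,
P(C) = P(C|R1)·P(R1) + P(C|R2)·P(R2) + P(C|R3)·P(R3)
      = 0.116·0.15 + 0.1334·0.3 + 0.1561·0.55
      = 0.0174 + 0.04002 + 0.085855 = 0.143275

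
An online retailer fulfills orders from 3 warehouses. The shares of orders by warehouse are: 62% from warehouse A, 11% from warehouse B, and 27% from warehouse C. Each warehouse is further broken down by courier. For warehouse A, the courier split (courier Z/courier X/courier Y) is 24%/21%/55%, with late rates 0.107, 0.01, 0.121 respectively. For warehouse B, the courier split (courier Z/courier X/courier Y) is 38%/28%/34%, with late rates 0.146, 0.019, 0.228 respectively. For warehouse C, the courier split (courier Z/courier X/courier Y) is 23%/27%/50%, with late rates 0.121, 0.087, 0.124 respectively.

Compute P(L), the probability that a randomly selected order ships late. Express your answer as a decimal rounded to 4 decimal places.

0.1043

P(L|A) = 0.24·0.107 + 0.21·0.01 + 0.55·0.121 = 0.02568 + 0.0021 + 0.06655 = 0.09433
P(L|B) = 0.38·0.146 + 0.28·0.019 + 0.34·0.228 = 0.05548 + 0.00532 + 0.07752 = 0.13832
P(L|C) = 0.23·0.121 + 0.27·0.087 + 0.5·0.124 = 0.02783 + 0.02349 + 0.062 = 0.11332
Then overall,
P(L) = 0.62·0.09433 + 0.11·0.13832 + 0.27·0.11332
      = 0.0584846 + 0.0152152 + 0.0305964 = 0.1042962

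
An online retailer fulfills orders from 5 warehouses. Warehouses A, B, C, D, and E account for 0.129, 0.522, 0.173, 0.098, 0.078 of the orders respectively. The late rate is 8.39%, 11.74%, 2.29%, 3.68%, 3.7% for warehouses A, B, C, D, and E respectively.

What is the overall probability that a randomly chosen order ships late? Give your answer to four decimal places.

Using total probability over the partition,
P(L) = P(L|A)·P(A) + P(L|B)·P(B) + P(L|C)·P(C) + P(L|D)·P(D) + P(L|E)·P(E)
      = 0.0839·0.129 + 0.1174·0.522 + 0.0229·0.173 + 0.0368·0.098 + 0.037·0.078
      = 0.0108231 + 0.0612828 + 0.0039617 + 0.0036064 + 0.002886 = 0.08256

0.0826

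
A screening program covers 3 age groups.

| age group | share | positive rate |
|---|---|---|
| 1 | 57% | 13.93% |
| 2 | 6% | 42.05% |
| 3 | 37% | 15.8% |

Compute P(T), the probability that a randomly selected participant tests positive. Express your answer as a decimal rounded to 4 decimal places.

Using total probability over the partition,
P(T) = P(T|1)·P(1) + P(T|2)·P(2) + P(T|3)·P(3)
      = 0.1393·0.57 + 0.4205·0.06 + 0.158·0.37
      = 0.079401 + 0.02523 + 0.05846 = 0.163091

P(T) ≈ 0.1631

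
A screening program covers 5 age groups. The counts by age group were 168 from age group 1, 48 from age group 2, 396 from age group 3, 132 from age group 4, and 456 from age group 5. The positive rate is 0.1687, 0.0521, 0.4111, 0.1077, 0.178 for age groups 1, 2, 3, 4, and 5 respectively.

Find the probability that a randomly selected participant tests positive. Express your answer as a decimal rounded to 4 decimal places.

Total: 168 + 48 + 396 + 132 + 456 = 1200.
P(1) = 168/1200 = 0.14. P(2) = 48/1200 = 0.04. P(3) = 396/1200 = 0.33. P(4) = 132/1200 = 0.11. P(5) = 456/1200 = 0.38.
P(T) = P(T|1)·P(1) + P(T|2)·P(2) + P(T|3)·P(3) + P(T|4)·P(4) + P(T|5)·P(5)
      = 0.1687·0.14 + 0.0521·0.04 + 0.4111·0.33 + 0.1077·0.11 + 0.178·0.38
      = 0.023618 + 0.002084 + 0.135663 + 0.011847 + 0.06764 = 0.240852

P(T) ≈ 0.2409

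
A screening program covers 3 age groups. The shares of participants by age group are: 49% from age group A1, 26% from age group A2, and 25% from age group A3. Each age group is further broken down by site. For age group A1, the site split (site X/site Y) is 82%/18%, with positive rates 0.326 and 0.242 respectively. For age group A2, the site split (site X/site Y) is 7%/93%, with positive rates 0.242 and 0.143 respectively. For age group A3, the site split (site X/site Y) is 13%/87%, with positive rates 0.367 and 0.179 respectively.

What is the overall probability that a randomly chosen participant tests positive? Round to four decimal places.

P(T|A1) = 0.82·0.326 + 0.18·0.242 = 0.26732 + 0.04356 = 0.31088
P(T|A2) = 0.07·0.242 + 0.93·0.143 = 0.01694 + 0.13299 = 0.14993
P(T|A3) = 0.13·0.367 + 0.87·0.179 = 0.04771 + 0.15573 = 0.20344
Then overall,
P(T) = 0.49·0.31088 + 0.26·0.14993 + 0.25·0.20344
      = 0.1523312 + 0.0389818 + 0.05086 = 0.242173

P(T) ≈ 0.2422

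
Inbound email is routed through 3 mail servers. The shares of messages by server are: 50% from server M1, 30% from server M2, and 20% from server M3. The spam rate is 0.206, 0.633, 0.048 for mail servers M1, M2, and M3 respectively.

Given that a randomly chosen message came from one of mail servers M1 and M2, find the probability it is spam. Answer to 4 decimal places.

Let J = {M1, M2}.
P(J) = 0.5 + 0.3 = 0.8.
P(S ∩ J) = 0.206·0.5 + 0.633·0.3 = 0.103 + 0.1899 = 0.2929.
P(S | J) = 0.2929 / 0.8 = 0.366125…

0.3661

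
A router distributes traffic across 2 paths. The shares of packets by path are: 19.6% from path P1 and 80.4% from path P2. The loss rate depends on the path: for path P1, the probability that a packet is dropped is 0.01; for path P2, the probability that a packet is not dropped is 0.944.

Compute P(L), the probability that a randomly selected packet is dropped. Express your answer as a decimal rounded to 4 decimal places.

P(L|P2) = 1 − 0.944 = 0.056.
By the law of total probability,
P(L) = P(L|P1)·P(P1) + P(L|P2)·P(P2)
      = 0.01·0.196 + 0.056·0.804
      = 0.00196 + 0.045024 = 0.046984

0.0470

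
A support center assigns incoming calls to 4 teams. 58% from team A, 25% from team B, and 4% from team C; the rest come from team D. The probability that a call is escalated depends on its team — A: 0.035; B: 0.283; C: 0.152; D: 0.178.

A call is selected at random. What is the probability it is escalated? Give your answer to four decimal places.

P(D) = 1 − (0.58 + 0.25 + 0.04) = 0.13.
By the law of total probability,
P(E) = P(E|A)·P(A) + P(E|B)·P(B) + P(E|C)·P(C) + P(E|D)·P(D)
      = 0.035·0.58 + 0.283·0.25 + 0.152·0.04 + 0.178·0.13
      = 0.0203 + 0.07075 + 0.00608 + 0.02314 = 0.12027

0.1203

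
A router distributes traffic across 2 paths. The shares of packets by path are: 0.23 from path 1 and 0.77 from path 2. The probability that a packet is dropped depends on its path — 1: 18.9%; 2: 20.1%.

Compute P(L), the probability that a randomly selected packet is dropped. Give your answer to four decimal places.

P(L) = P(L|1)·P(1) + P(L|2)·P(2)
      = 0.189·0.23 + 0.201·0.77
      = 0.04347 + 0.15477 = 0.19824

P(L) ≈ 0.1982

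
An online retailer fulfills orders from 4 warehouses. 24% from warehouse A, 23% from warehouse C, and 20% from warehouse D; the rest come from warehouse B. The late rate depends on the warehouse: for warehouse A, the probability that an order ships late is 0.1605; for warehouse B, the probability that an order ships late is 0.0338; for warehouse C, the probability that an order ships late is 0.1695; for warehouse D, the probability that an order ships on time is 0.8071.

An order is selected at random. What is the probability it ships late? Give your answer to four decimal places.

P(L) ≈ 0.1272

P(B) = 1 − (0.24 + 0.23 + 0.2) = 0.33.
P(L|D) = 1 − 0.8071 = 0.1929.
P(L) = P(L|A)·P(A) + P(L|B)·P(B) + P(L|C)·P(C) + P(L|D)·P(D)
      = 0.1605·0.24 + 0.0338·0.33 + 0.1695·0.23 + 0.1929·0.2
      = 0.03852 + 0.011154 + 0.038985 + 0.03858 = 0.127239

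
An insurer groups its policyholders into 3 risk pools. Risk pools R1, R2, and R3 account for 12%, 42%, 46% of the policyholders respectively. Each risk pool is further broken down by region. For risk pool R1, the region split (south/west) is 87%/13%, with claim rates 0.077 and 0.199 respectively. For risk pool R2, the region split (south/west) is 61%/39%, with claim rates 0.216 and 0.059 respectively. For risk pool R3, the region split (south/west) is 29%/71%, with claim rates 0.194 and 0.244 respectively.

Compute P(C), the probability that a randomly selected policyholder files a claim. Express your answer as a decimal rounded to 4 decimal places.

0.1817

P(C|R1) = 0.87·0.077 + 0.13·0.199 = 0.06699 + 0.02587 = 0.09286
P(C|R2) = 0.61·0.216 + 0.39·0.059 = 0.13176 + 0.02301 = 0.15477
P(C|R3) = 0.29·0.194 + 0.71·0.244 = 0.05626 + 0.17324 = 0.2295
Then overall,
P(C) = 0.12·0.09286 + 0.42·0.15477 + 0.46·0.2295
      = 0.0111432 + 0.0650034 + 0.10557 = 0.1817166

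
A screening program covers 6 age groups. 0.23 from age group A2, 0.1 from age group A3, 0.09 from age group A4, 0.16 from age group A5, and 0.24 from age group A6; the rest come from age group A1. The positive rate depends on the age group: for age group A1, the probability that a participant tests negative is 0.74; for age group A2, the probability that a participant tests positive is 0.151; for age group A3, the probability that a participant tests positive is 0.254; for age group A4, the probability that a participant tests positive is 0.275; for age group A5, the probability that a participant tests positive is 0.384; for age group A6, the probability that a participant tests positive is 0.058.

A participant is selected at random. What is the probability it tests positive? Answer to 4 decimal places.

0.2070

P(A1) = 1 − (0.23 + 0.1 + 0.09 + 0.16 + 0.24) = 0.18.
P(T|A1) = 1 − 0.74 = 0.26.
P(T) = P(T|A1)·P(A1) + P(T|A2)·P(A2) + P(T|A3)·P(A3) + P(T|A4)·P(A4) + P(T|A5)·P(A5) + P(T|A6)·P(A6)
      = 0.26·0.18 + 0.151·0.23 + 0.254·0.1 + 0.275·0.09 + 0.384·0.16 + 0.058·0.24
      = 0.0468 + 0.03473 + 0.0254 + 0.02475 + 0.06144 + 0.01392 = 0.20704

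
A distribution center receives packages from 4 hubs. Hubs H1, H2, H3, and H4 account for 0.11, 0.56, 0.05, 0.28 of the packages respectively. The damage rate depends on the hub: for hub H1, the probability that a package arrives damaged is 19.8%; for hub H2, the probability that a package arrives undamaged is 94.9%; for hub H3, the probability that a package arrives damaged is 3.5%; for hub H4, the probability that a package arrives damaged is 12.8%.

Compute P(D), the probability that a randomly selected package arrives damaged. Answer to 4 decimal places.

P(D) ≈ 0.0879

P(D|H2) = 1 − 0.949 = 0.051.
By the law of total probability,
P(D) = P(D|H1)·P(H1) + P(D|H2)·P(H2) + P(D|H3)·P(H3) + P(D|H4)·P(H4)
      = 0.198·0.11 + 0.051·0.56 + 0.035·0.05 + 0.128·0.28
      = 0.02178 + 0.02856 + 0.00175 + 0.03584 = 0.08793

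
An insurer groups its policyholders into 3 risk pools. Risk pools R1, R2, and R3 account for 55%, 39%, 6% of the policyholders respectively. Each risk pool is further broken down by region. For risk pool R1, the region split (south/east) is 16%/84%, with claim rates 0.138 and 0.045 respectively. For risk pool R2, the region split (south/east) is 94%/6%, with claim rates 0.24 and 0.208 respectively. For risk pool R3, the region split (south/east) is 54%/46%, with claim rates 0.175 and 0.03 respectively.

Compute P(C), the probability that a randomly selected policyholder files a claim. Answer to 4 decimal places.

P(C|R1) = 0.16·0.138 + 0.84·0.045 = 0.02208 + 0.0378 = 0.05988
P(C|R2) = 0.94·0.24 + 0.06·0.208 = 0.2256 + 0.01248 = 0.23808
P(C|R3) = 0.54·0.175 + 0.46·0.03 = 0.0945 + 0.0138 = 0.1083
By total probability over the outer partition,
P(C) = 0.55·0.05988 + 0.39·0.23808 + 0.06·0.1083
      = 0.032934 + 0.0928512 + 0.006498 = 0.1322832

0.1323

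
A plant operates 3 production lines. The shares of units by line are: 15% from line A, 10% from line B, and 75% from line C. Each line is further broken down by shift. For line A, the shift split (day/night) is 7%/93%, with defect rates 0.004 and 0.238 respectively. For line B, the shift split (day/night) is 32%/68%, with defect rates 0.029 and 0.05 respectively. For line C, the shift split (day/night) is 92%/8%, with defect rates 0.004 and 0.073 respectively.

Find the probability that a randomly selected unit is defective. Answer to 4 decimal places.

P(D|A) = 0.07·0.004 + 0.93·0.238 = 0.00028 + 0.22134 = 0.22162
P(D|B) = 0.32·0.029 + 0.68·0.05 = 0.00928 + 0.034 = 0.04328
P(D|C) = 0.92·0.004 + 0.08·0.073 = 0.00368 + 0.00584 = 0.00952
By total probability over the outer partition,
P(D) = 0.15·0.22162 + 0.1·0.04328 + 0.75·0.00952
      = 0.033243 + 0.004328 + 0.00714 = 0.044711

0.0447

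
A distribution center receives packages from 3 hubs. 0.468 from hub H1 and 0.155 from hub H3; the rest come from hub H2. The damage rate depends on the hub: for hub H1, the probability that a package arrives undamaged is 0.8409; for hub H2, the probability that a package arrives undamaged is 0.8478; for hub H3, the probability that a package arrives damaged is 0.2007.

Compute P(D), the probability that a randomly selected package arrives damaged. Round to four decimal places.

P(H2) = 1 − (0.468 + 0.155) = 0.377.
P(D|H1) = 1 − 0.8409 = 0.1591.
P(D|H2) = 1 − 0.8478 = 0.1522.
P(D) = P(D|H1)·P(H1) + P(D|H2)·P(H2) + P(D|H3)·P(H3)
      = 0.1591·0.468 + 0.1522·0.377 + 0.2007·0.155
      = 0.0744588 + 0.0573794 + 0.0311085 = 0.1629467

P(D) ≈ 0.1629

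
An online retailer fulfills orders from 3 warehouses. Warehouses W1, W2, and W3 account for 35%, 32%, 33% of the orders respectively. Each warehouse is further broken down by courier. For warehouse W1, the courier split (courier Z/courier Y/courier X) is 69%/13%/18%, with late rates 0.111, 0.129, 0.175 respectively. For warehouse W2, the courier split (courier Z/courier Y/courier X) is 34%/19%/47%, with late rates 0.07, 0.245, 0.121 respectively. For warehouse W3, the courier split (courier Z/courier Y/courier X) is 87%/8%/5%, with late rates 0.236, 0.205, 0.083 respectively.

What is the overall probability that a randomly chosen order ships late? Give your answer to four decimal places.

P(L|W1) = 0.69·0.111 + 0.13·0.129 + 0.18·0.175 = 0.07659 + 0.01677 + 0.0315 = 0.12486
P(L|W2) = 0.34·0.07 + 0.19·0.245 + 0.47·0.121 = 0.0238 + 0.04655 + 0.05687 = 0.12722
P(L|W3) = 0.87·0.236 + 0.08·0.205 + 0.05·0.083 = 0.20532 + 0.0164 + 0.00415 = 0.22587
By total probability over the outer partition,
P(L) = 0.35·0.12486 + 0.32·0.12722 + 0.33·0.22587
      = 0.043701 + 0.0407104 + 0.0745371 = 0.1589485

0.1589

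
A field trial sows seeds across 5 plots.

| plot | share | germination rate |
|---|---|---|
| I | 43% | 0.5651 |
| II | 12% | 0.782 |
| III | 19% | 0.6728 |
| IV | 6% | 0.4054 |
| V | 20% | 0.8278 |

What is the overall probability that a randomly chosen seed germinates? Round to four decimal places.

Using total probability over the partition,
P(G) = P(G|I)·P(I) + P(G|II)·P(II) + P(G|III)·P(III) + P(G|IV)·P(IV) + P(G|V)·P(V)
      = 0.5651·0.43 + 0.782·0.12 + 0.6728·0.19 + 0.4054·0.06 + 0.8278·0.2
      = 0.242993 + 0.09384 + 0.127832 + 0.024324 + 0.16556 = 0.654549

0.6545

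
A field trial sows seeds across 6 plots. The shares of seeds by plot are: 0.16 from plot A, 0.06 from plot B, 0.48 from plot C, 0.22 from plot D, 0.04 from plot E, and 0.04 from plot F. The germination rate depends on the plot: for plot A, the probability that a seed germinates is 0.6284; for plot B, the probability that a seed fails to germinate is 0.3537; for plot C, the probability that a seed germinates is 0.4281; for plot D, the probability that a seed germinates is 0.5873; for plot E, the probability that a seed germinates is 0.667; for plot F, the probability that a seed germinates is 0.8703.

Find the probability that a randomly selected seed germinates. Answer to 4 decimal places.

P(G) ≈ 0.5355

P(G|B) = 1 − 0.3537 = 0.6463.
P(G) = P(G|A)·P(A) + P(G|B)·P(B) + P(G|C)·P(C) + P(G|D)·P(D) + P(G|E)·P(E) + P(G|F)·P(F)
      = 0.6284·0.16 + 0.6463·0.06 + 0.4281·0.48 + 0.5873·0.22 + 0.667·0.04 + 0.8703·0.04
      = 0.100544 + 0.038778 + 0.205488 + 0.129206 + 0.02668 + 0.034812 = 0.535508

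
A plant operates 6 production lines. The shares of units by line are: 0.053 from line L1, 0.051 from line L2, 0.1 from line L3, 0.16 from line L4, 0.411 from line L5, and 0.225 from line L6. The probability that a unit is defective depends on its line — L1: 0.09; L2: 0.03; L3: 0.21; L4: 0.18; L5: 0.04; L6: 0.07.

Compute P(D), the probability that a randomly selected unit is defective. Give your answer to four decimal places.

Using total probability over the partition,
P(D) = P(D|L1)·P(L1) + P(D|L2)·P(L2) + P(D|L3)·P(L3) + P(D|L4)·P(L4) + P(D|L5)·P(L5) + P(D|L6)·P(L6)
      = 0.09·0.053 + 0.03·0.051 + 0.21·0.1 + 0.18·0.16 + 0.04·0.411 + 0.07·0.225
      = 0.00477 + 0.00153 + 0.021 + 0.0288 + 0.01644 + 0.01575 = 0.08829

P(D) ≈ 0.0883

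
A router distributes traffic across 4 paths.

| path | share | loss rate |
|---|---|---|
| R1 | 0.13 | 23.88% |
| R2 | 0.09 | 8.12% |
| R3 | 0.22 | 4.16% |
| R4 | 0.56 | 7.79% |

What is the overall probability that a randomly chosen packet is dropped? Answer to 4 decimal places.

P(L) = P(L|R1)·P(R1) + P(L|R2)·P(R2) + P(L|R3)·P(R3) + P(L|R4)·P(R4)
      = 0.2388·0.13 + 0.0812·0.09 + 0.0416·0.22 + 0.0779·0.56
      = 0.031044 + 0.007308 + 0.009152 + 0.043624 = 0.091128

0.0911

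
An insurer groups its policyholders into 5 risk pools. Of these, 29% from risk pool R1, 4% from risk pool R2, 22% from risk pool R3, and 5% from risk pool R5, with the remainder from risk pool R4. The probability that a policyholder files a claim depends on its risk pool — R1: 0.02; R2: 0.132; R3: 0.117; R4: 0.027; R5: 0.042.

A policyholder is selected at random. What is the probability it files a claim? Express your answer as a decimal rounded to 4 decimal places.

P(C) ≈ 0.0497

P(R4) = 1 − (0.29 + 0.04 + 0.22 + 0.05) = 0.4.
Using total probability over the partition,
P(C) = P(C|R1)·P(R1) + P(C|R2)·P(R2) + P(C|R3)·P(R3) + P(C|R4)·P(R4) + P(C|R5)·P(R5)
      = 0.02·0.29 + 0.132·0.04 + 0.117·0.22 + 0.027·0.4 + 0.042·0.05
      = 0.0058 + 0.00528 + 0.02574 + 0.0108 + 0.0021 = 0.04972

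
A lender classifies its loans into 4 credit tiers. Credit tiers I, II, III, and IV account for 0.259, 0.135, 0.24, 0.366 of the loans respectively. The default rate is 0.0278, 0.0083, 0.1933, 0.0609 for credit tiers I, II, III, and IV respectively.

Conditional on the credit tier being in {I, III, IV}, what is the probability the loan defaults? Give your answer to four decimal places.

Let S = {I, III, IV}.
P(S) = 0.259 + 0.24 + 0.366 = 0.865.
P(D ∩ S) = 0.0278·0.259 + 0.1933·0.24 + 0.0609·0.366 = 0.0072002 + 0.046392 + 0.0222894 = 0.0758816.
P(D | S) = 0.0758816 / 0.865 = 0.087724…

0.0877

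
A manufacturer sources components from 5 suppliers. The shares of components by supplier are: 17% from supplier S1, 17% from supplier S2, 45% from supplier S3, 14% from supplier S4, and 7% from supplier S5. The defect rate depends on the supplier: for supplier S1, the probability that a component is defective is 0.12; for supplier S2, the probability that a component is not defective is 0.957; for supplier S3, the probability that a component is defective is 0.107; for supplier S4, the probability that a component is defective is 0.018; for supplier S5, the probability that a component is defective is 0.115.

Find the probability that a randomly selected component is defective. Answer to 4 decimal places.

P(D) ≈ 0.0864

P(D|S2) = 1 − 0.957 = 0.043.
P(D) = P(D|S1)·P(S1) + P(D|S2)·P(S2) + P(D|S3)·P(S3) + P(D|S4)·P(S4) + P(D|S5)·P(S5)
      = 0.12·0.17 + 0.043·0.17 + 0.107·0.45 + 0.018·0.14 + 0.115·0.07
      = 0.0204 + 0.00731 + 0.04815 + 0.00252 + 0.00805 = 0.08643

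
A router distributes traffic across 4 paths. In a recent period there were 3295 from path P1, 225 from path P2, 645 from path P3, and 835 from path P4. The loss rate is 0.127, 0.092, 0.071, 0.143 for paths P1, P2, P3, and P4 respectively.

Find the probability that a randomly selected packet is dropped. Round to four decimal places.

0.1209

Total: 3295 + 225 + 645 + 835 = 5000.
P(P1) = 3295/5000 = 0.659. P(P2) = 225/5000 = 0.045. P(P3) = 645/5000 = 0.129. P(P4) = 835/5000 = 0.167.
By the law of total probability,
P(L) = P(L|P1)·P(P1) + P(L|P2)·P(P2) + P(L|P3)·P(P3) + P(L|P4)·P(P4)
      = 0.127·0.659 + 0.092·0.045 + 0.071·0.129 + 0.143·0.167
      = 0.083693 + 0.00414 + 0.009159 + 0.023881 = 0.120873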